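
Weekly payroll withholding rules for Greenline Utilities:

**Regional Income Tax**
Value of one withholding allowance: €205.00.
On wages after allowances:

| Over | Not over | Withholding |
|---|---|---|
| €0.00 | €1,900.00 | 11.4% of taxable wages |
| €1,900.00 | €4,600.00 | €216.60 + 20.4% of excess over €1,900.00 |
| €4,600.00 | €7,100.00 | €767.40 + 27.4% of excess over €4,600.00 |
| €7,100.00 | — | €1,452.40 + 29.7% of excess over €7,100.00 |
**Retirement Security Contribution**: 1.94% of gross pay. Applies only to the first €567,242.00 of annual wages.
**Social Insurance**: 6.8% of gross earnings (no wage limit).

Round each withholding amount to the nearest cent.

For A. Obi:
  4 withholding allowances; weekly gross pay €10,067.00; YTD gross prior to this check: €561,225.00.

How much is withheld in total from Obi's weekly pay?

Regional Income Tax: taxable = €10,067.00 − 4×€205.00 = €9,247.00
  €1,452.40 + 29.7% × (€9,247.00 − €7,100.00) = €1,452.40 + 29.7% × €2,147.00 = €2,090.06
Retirement Security Contribution: cap €567,242.00 − YTD €561,225.00 = €6,017.00 subject; 1.94% × €6,017.00 = €116.73
Social Insurance: 6.8% × €10,067.00 = €684.56
Total: €2,090.06 + €116.73 + €684.56 = €2,891.35

€2,891.35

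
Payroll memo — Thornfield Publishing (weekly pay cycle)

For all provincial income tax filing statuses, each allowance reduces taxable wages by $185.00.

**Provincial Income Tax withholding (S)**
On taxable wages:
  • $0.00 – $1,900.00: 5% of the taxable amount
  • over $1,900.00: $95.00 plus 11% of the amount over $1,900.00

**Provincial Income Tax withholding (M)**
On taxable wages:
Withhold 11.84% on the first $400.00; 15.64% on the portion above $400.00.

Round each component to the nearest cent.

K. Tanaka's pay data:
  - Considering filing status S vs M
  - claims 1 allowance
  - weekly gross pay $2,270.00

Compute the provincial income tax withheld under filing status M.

Provincial Income Tax (M): taxable = $2,270.00 − 1×$185.00 = $2,085.00
  $47.36 + 15.64% × ($2,085.00 − $400.00) = $47.36 + 15.64% × $1,685.00 = $310.89

$310.89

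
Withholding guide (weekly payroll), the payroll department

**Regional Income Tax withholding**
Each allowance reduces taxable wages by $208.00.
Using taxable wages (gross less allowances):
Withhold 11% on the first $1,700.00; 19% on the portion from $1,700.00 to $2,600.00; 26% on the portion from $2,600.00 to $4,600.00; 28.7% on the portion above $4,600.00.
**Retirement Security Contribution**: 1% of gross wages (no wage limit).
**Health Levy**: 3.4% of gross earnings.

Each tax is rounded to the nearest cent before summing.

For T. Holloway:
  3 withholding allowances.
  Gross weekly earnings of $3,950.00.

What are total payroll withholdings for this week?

$720.56

Regional Income Tax: taxable = $3,950.00 − 3×$208.00 = $3,326.00
  $358.00 + 26% × ($3,326.00 − $2,600.00) = $358.00 + 26% × $726.00 = $546.76
Retirement Security Contribution: 1% × $3,950.00 = $39.50
Health Levy: 3.4% × $3,950.00 = $134.30
Total: $546.76 + $39.50 + $134.30 = $720.56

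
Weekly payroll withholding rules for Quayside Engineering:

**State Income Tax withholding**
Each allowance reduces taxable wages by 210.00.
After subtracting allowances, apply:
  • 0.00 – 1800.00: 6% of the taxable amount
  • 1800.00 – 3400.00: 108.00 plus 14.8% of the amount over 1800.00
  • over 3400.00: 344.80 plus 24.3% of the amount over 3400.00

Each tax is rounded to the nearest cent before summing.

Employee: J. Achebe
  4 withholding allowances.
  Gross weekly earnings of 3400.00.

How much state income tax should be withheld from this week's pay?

220.48

State Income Tax: taxable = 3400.00 − 4×210.00 = 2560.00
  108.00 + 14.8% × (2560.00 − 1800.00) = 108.00 + 14.8% × 760.00 = 220.48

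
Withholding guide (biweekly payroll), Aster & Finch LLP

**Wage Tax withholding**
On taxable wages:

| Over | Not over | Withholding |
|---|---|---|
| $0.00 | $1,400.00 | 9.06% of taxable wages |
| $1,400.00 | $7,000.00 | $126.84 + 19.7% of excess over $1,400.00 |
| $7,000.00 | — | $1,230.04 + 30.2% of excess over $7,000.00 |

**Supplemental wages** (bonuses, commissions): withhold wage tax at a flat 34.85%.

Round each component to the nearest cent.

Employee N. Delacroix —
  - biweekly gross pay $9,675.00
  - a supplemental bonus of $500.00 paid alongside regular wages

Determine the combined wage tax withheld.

$2,212.14

Wage Tax: taxable = $9,675.00
  $1,230.04 + 30.2% × ($9,675.00 − $7,000.00) = $1,230.04 + 30.2% × $2,675.00 = $2,037.89
Supplemental (34.85% flat on bonus): 34.85% × $500.00 = $174.25
Total wage tax: $2,037.89 + $174.25 = $2,212.14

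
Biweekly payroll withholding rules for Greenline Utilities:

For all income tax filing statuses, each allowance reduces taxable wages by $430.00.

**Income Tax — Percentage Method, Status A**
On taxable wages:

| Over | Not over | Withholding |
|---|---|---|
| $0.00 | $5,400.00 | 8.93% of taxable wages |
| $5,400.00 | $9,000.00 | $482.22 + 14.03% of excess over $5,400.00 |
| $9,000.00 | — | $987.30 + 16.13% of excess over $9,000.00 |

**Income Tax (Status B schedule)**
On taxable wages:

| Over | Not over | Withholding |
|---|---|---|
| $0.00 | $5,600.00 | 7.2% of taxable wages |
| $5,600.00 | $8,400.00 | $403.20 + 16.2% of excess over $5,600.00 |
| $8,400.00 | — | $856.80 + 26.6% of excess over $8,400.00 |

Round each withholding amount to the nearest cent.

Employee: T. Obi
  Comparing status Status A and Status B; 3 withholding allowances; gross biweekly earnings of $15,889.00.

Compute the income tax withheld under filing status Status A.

Income Tax (Status A): taxable = $15,889.00 − 3×$430.00 = $14,599.00
  $987.30 + 16.13% × ($14,599.00 − $9,000.00) = $987.30 + 16.13% × $5,599.00 = $1,890.42

$1,890.42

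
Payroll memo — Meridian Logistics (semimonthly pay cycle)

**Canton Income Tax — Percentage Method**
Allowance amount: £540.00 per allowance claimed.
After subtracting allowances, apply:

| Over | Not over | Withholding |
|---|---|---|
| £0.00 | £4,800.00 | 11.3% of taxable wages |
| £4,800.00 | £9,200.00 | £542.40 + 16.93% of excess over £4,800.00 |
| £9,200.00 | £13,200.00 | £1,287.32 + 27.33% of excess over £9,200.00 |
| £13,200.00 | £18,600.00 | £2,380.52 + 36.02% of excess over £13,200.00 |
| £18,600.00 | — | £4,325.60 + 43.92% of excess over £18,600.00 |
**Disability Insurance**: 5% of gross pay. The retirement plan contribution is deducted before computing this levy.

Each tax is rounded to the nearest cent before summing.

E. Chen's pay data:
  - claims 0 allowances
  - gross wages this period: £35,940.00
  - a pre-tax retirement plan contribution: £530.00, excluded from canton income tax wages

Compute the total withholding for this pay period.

£13,479.05

Canton Income Tax: taxable = £35,940.00 − £530.00 = £35,410.00
  £4,325.60 + 43.92% × (£35,410.00 − £18,600.00) = £4,325.60 + 43.92% × £16,810.00 = £11,708.55
Disability Insurance: 5% × £35,410.00 = £1,770.50
Total: £11,708.55 + £1,770.50 = £13,479.05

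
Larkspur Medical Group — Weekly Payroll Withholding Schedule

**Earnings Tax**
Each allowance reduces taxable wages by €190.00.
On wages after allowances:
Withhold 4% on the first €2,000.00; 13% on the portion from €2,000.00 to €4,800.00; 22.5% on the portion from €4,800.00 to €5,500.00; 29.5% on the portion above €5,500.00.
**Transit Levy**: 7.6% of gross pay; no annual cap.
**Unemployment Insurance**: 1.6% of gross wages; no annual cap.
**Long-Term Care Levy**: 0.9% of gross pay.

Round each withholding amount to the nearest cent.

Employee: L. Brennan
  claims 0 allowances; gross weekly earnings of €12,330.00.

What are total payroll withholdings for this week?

€3,861.68

Earnings Tax: taxable = €12,330.00
  €601.50 + 29.5% × (€12,330.00 − €5,500.00) = €601.50 + 29.5% × €6,830.00 = €2,616.35
Transit Levy: 7.6% × €12,330.00 = €937.08
Unemployment Insurance: 1.6% × €12,330.00 = €197.28
Long-Term Care Levy: 0.9% × €12,330.00 = €110.97
Total: €2,616.35 + €937.08 + €197.28 + €110.97 = €3,861.68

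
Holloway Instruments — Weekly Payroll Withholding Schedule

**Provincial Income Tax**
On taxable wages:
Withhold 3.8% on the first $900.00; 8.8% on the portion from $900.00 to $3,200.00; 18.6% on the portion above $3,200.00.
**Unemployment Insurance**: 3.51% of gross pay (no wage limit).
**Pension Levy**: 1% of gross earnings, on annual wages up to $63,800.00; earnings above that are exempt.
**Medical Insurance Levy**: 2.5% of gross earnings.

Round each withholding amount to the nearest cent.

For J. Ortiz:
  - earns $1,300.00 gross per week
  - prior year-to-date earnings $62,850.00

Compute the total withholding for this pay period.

$157.03

Provincial Income Tax: taxable = $1,300.00
  $34.20 + 8.8% × ($1,300.00 − $900.00) = $34.20 + 8.8% × $400.00 = $69.40
Unemployment Insurance: 3.51% × $1,300.00 = $45.63
Pension Levy: cap $63,800.00 − YTD $62,850.00 = $950.00 subject; 1% × $950.00 = $9.50
Medical Insurance Levy: 2.5% × $1,300.00 = $32.50
Total: $69.40 + $45.63 + $9.50 + $32.50 = $157.03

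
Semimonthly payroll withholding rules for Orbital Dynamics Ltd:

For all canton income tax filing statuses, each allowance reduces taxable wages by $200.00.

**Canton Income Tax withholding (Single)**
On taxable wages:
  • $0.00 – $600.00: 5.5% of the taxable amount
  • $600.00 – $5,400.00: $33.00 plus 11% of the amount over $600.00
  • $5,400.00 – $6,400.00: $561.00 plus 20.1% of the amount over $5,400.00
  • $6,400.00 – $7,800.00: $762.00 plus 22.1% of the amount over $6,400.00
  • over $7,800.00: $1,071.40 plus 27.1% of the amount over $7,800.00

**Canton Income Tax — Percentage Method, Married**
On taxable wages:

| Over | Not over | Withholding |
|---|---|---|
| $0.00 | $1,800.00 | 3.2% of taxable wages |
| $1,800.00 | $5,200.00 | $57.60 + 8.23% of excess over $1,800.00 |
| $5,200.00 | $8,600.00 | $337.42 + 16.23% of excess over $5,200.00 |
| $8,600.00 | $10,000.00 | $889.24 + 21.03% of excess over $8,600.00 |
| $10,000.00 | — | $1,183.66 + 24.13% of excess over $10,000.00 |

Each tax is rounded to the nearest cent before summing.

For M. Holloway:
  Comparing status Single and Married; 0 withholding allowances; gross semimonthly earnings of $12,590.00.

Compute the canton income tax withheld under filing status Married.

$1,808.63

Canton Income Tax (Married): taxable = $12,590.00
  $1,183.66 + 24.13% × ($12,590.00 − $10,000.00) = $1,183.66 + 24.13% × $2,590.00 = $1,808.63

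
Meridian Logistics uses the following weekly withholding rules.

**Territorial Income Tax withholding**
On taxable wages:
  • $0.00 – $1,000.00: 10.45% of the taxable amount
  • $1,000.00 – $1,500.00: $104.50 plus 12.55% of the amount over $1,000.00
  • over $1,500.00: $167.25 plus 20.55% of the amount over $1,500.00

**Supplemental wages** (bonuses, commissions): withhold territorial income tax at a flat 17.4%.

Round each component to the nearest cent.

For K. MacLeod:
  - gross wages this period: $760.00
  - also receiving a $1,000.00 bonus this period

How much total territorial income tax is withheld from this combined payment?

$253.42

Territorial Income Tax: taxable = $760.00
  10.45% × $760.00 = $79.42
Supplemental (17.4% flat on bonus): 17.4% × $1,000.00 = $174.00
Total territorial income tax: $79.42 + $174.00 = $253.42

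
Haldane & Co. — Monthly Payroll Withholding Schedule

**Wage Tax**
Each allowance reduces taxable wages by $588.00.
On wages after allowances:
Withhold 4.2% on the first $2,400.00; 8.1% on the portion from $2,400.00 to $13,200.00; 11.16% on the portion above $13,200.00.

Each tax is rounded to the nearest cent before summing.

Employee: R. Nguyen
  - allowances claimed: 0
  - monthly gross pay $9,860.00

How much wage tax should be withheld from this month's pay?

Wage Tax: taxable = $9,860.00
  $100.80 + 8.1% × ($9,860.00 − $2,400.00) = $100.80 + 8.1% × $7,460.00 = $705.06

$705.06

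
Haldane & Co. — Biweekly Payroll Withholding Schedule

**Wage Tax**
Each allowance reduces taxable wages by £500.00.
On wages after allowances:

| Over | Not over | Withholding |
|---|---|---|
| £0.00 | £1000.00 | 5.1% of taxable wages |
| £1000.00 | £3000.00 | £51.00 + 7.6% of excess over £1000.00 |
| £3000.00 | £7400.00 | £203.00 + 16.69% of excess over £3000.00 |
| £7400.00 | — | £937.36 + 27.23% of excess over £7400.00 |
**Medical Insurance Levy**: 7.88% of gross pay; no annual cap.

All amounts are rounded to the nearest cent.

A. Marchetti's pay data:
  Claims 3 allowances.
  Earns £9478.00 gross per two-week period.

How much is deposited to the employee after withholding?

£7636.38

Wage Tax: taxable = £9478.00 − 3×£500.00 = £7978.00
  £937.36 + 27.23% × (£7978.00 − £7400.00) = £937.36 + 27.23% × £578.00 = £1094.75
Medical Insurance Levy: 7.88% × £9478.00 = £746.87
Total withheld: £1094.75 + £746.87 = £1841.62
Net pay: £9478.00 − £1841.62 = £7636.38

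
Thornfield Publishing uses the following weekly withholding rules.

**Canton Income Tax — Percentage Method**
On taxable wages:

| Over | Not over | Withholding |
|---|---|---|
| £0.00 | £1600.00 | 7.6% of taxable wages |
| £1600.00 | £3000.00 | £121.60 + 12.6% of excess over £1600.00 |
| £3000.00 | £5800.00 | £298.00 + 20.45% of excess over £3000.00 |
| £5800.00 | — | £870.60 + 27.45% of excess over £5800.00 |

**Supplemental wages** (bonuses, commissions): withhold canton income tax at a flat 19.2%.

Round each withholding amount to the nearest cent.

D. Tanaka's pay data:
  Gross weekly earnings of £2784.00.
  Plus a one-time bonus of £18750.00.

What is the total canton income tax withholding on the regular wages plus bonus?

Canton Income Tax: taxable = £2784.00
  £121.60 + 12.6% × (£2784.00 − £1600.00) = £121.60 + 12.6% × £1184.00 = £270.78
Supplemental (19.2% flat on bonus): 19.2% × £18750.00 = £3600.00
Total canton income tax: £270.78 + £3600.00 = £3870.78

£3870.78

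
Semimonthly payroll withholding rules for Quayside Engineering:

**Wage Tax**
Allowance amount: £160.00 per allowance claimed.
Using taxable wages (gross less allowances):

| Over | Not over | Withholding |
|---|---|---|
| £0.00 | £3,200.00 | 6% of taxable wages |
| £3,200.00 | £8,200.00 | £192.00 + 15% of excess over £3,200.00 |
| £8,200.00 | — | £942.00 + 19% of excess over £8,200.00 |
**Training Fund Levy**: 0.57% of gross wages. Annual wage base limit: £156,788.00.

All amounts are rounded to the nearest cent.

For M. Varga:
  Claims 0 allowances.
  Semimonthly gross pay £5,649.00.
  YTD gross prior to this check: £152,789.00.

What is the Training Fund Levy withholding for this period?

Training Fund Levy: cap £156,788.00 − YTD £152,789.00 = £3,999.00 subject; 0.57% × £3,999.00 = £22.79

£22.79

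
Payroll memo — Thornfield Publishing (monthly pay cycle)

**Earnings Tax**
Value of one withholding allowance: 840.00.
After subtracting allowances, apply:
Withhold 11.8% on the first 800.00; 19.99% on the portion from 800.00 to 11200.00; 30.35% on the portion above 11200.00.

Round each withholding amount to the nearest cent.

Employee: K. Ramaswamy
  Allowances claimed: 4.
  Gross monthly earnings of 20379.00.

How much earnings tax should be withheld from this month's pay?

3939.43

Earnings Tax: taxable = 20379.00 − 4×840.00 = 17019.00
  2173.36 + 30.35% × (17019.00 − 11200.00) = 2173.36 + 30.35% × 5819.00 = 3939.43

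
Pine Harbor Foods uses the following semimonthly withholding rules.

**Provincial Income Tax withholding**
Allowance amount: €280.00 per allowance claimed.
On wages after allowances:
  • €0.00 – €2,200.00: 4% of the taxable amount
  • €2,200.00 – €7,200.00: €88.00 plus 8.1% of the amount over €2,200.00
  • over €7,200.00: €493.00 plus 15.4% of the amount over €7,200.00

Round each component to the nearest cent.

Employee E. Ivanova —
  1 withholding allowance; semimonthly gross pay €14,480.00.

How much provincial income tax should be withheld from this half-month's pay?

€1,571.00

Provincial Income Tax: taxable = €14,480.00 − 1×€280.00 = €14,200.00
  €493.00 + 15.4% × (€14,200.00 − €7,200.00) = €493.00 + 15.4% × €7,000.00 = €1,571.00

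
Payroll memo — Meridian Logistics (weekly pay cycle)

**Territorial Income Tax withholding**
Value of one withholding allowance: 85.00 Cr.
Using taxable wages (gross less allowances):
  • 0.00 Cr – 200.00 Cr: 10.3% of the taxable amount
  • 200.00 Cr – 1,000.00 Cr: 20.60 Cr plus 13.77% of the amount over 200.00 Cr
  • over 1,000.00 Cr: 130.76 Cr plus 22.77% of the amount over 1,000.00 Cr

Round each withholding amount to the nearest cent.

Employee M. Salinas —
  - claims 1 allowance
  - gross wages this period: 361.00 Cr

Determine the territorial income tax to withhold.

31.07 Cr

Territorial Income Tax: taxable = 361.00 Cr − 1×85.00 Cr = 276.00 Cr
  20.60 Cr + 13.77% × (276.00 Cr − 200.00 Cr) = 20.60 Cr + 13.77% × 76.00 Cr = 31.07 Cr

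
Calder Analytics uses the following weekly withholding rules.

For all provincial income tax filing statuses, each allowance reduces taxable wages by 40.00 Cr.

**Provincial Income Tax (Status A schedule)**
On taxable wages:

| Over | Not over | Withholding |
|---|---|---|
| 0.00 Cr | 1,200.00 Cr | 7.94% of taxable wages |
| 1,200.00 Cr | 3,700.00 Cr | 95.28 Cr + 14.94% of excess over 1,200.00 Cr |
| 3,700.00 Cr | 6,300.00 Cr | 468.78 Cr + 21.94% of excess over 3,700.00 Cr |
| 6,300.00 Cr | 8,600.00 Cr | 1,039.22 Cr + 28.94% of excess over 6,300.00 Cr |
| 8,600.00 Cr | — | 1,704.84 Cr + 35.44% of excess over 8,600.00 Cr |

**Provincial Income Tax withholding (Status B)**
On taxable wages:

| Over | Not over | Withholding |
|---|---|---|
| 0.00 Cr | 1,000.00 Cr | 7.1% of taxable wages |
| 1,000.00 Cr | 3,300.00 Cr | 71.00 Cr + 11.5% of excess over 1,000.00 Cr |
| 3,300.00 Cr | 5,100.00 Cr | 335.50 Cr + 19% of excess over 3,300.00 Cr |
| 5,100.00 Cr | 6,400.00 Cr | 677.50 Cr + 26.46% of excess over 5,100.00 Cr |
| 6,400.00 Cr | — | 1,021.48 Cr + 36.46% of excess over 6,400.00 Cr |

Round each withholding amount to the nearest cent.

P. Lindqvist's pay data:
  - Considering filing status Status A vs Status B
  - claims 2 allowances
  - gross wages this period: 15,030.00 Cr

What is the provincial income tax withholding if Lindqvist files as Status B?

4,138.81 Cr

Provincial Income Tax (Status B): taxable = 15,030.00 Cr − 2×40.00 Cr = 14,950.00 Cr
  1,021.48 Cr + 36.46% × (14,950.00 Cr − 6,400.00 Cr) = 1,021.48 Cr + 36.46% × 8,550.00 Cr = 4,138.81 Cr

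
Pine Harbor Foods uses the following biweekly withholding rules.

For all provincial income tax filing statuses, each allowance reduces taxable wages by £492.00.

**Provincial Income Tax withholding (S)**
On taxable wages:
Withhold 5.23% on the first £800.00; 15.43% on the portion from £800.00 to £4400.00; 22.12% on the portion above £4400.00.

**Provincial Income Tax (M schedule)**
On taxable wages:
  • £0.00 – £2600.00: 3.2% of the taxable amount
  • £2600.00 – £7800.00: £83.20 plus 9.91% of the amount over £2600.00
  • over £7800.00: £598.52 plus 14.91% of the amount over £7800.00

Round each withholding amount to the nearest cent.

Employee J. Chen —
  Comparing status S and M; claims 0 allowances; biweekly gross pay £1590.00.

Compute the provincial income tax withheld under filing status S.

Provincial Income Tax (S): taxable = £1590.00
  £41.84 + 15.43% × (£1590.00 − £800.00) = £41.84 + 15.43% × £790.00 = £163.74

£163.74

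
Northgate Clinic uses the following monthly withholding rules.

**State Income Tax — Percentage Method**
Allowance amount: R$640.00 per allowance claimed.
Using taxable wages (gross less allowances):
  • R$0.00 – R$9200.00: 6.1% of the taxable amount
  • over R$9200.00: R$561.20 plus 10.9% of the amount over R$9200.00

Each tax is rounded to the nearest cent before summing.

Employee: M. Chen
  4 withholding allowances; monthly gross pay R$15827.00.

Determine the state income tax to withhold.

State Income Tax: taxable = R$15827.00 − 4×R$640.00 = R$13267.00
  R$561.20 + 10.9% × (R$13267.00 − R$9200.00) = R$561.20 + 10.9% × R$4067.00 = R$1004.50

R$1004.50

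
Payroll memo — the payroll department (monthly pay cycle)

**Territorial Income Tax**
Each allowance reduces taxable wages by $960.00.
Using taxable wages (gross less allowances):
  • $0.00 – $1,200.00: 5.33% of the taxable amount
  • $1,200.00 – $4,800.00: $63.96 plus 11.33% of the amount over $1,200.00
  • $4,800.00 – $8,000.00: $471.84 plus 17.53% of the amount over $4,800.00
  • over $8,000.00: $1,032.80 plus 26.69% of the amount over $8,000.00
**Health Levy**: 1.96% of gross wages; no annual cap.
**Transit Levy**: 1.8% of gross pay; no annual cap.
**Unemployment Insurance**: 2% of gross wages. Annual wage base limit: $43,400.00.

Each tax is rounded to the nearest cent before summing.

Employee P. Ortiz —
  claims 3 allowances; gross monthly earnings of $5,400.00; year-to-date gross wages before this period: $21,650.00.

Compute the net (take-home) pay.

Territorial Income Tax: taxable = $5,400.00 − 3×$960.00 = $2,520.00
  $63.96 + 11.33% × ($2,520.00 − $1,200.00) = $63.96 + 11.33% × $1,320.00 = $213.52
Health Levy: 1.96% × $5,400.00 = $105.84
Transit Levy: 1.8% × $5,400.00 = $97.20
Unemployment Insurance: 2% × $5,400.00 = $108.00
Total withheld: $213.52 + $105.84 + $97.20 + $108.00 = $524.56
Net pay: $5,400.00 − $524.56 = $4,875.44

$4,875.44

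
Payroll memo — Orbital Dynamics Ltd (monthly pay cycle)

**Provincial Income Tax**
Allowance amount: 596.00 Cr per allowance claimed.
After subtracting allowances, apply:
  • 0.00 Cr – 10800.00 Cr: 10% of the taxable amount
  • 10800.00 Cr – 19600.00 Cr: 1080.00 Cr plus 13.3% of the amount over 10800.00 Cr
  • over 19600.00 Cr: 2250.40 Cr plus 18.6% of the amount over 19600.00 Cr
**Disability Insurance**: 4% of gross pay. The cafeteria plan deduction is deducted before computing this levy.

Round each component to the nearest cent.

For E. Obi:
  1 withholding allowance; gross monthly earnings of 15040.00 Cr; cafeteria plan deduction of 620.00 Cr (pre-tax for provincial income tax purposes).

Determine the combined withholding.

2058.99 Cr

Provincial Income Tax: taxable = 15040.00 Cr − 620.00 Cr − 1×596.00 Cr = 13824.00 Cr
  1080.00 Cr + 13.3% × (13824.00 Cr − 10800.00 Cr) = 1080.00 Cr + 13.3% × 3024.00 Cr = 1482.19 Cr
Disability Insurance: 4% × 14420.00 Cr = 576.80 Cr
Total: 1482.19 Cr + 576.80 Cr = 2058.99 Cr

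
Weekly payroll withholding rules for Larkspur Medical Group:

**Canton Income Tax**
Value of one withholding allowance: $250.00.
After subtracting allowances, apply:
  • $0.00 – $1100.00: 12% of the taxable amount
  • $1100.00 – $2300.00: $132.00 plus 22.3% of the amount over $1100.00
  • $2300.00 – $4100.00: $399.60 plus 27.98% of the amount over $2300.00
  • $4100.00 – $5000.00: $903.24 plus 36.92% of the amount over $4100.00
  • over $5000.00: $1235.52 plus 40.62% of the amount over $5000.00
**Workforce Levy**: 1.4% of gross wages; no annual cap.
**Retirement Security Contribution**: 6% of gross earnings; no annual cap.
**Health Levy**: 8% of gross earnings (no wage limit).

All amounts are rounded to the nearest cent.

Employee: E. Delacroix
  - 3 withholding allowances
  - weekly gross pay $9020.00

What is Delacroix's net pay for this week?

Canton Income Tax: taxable = $9020.00 − 3×$250.00 = $8270.00
  $1235.52 + 40.62% × ($8270.00 − $5000.00) = $1235.52 + 40.62% × $3270.00 = $2563.79
Workforce Levy: 1.4% × $9020.00 = $126.28
Retirement Security Contribution: 6% × $9020.00 = $541.20
Health Levy: 8% × $9020.00 = $721.60
Total withheld: $2563.79 + $126.28 + $541.20 + $721.60 = $3952.87
Net pay: $9020.00 − $3952.87 = $5067.13

$5067.13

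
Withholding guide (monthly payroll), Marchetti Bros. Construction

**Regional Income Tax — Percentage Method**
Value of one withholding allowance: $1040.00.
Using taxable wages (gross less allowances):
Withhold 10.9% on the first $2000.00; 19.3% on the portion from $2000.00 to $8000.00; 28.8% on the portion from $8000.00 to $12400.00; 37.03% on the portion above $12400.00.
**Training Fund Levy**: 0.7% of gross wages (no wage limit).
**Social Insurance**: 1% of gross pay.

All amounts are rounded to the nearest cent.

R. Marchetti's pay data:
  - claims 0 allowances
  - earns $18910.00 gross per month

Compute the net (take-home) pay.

Regional Income Tax: taxable = $18910.00
  $2643.20 + 37.03% × ($18910.00 − $12400.00) = $2643.20 + 37.03% × $6510.00 = $5053.85
Training Fund Levy: 0.7% × $18910.00 = $132.37
Social Insurance: 1% × $18910.00 = $189.10
Total withheld: $5053.85 + $132.37 + $189.10 = $5375.32
Net pay: $18910.00 − $5375.32 = $13534.68

$13534.68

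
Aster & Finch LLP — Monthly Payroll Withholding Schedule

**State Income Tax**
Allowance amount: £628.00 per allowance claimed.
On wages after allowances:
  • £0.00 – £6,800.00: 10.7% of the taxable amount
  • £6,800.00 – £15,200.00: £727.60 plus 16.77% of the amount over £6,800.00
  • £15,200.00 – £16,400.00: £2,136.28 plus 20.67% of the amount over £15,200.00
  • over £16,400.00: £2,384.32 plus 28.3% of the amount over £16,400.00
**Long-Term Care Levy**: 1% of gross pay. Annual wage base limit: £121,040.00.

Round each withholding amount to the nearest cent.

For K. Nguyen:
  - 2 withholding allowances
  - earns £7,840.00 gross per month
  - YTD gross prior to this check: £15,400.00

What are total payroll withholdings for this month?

State Income Tax: taxable = £7,840.00 − 2×£628.00 = £6,584.00
  10.7% × £6,584.00 = £704.49
Long-Term Care Levy: 1% × £7,840.00 = £78.40
Total: £704.49 + £78.40 = £782.89

£782.89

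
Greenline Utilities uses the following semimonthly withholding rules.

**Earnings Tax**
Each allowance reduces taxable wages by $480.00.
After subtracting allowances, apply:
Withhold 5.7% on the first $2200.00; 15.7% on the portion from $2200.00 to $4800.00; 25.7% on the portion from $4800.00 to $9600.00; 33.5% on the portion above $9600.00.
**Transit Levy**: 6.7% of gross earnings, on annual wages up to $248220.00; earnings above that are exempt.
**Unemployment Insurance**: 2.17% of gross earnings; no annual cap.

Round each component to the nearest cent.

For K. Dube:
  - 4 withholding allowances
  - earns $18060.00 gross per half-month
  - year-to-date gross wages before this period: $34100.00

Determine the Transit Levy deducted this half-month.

Transit Levy: 6.7% × $18060.00 = $1210.02

$1210.02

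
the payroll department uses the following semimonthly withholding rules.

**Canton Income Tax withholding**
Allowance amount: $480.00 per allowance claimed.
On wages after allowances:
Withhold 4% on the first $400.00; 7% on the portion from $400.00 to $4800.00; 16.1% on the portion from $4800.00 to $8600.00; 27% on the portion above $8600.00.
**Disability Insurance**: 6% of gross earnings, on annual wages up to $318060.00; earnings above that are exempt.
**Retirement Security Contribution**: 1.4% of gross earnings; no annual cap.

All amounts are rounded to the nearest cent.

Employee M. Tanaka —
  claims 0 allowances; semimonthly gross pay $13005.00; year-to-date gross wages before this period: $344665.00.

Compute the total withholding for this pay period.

$2307.22

Canton Income Tax: taxable = $13005.00
  $935.80 + 27% × ($13005.00 − $8600.00) = $935.80 + 27% × $4405.00 = $2125.15
Disability Insurance: YTD $344665.00 ≥ cap $318060.00 → $0.00
Retirement Security Contribution: 1.4% × $13005.00 = $182.07
Total: $2125.15 + $0.00 + $182.07 = $2307.22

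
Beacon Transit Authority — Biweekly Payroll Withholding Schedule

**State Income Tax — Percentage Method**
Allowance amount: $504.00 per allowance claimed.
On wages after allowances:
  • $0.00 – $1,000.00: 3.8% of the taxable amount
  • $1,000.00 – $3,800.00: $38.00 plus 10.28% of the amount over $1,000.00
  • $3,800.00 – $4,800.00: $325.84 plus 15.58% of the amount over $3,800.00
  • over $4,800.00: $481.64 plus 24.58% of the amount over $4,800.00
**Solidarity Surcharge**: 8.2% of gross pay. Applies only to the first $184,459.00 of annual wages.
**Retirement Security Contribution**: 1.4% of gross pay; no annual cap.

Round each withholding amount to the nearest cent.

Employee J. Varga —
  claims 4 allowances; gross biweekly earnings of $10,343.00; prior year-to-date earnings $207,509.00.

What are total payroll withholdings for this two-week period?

State Income Tax: taxable = $10,343.00 − 4×$504.00 = $8,327.00
  $481.64 + 24.58% × ($8,327.00 − $4,800.00) = $481.64 + 24.58% × $3,527.00 = $1,348.58
Solidarity Surcharge: YTD $207,509.00 ≥ cap $184,459.00 → $0.00
Retirement Security Contribution: 1.4% × $10,343.00 = $144.80
Total: $1,348.58 + $0.00 + $144.80 = $1,493.38

$1,493.38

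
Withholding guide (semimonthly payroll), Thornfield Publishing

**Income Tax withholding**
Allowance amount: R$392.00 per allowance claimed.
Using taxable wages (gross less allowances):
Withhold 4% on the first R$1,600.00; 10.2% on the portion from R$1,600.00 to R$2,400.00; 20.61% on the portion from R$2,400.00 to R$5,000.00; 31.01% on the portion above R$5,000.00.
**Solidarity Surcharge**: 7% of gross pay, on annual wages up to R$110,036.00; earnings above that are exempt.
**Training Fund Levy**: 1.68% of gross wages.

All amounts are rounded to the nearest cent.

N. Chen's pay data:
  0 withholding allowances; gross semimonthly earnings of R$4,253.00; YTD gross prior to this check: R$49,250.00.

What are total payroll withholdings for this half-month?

Income Tax: taxable = R$4,253.00
  R$145.60 + 20.61% × (R$4,253.00 − R$2,400.00) = R$145.60 + 20.61% × R$1,853.00 = R$527.50
Solidarity Surcharge: 7% × R$4,253.00 = R$297.71
Training Fund Levy: 1.68% × R$4,253.00 = R$71.45
Total: R$527.50 + R$297.71 + R$71.45 = R$896.66

R$896.66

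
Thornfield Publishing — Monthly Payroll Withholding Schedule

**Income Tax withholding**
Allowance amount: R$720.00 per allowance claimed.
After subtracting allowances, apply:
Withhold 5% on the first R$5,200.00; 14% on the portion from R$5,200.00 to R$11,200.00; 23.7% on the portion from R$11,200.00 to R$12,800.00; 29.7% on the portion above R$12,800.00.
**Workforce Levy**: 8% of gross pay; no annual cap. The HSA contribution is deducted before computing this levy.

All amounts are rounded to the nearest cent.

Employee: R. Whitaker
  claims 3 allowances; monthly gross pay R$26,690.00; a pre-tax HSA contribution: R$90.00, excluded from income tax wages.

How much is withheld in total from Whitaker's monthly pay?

Income Tax: taxable = R$26,690.00 − R$90.00 − 3×R$720.00 = R$24,440.00
  R$1,479.20 + 29.7% × (R$24,440.00 − R$12,800.00) = R$1,479.20 + 29.7% × R$11,640.00 = R$4,936.28
Workforce Levy: 8% × R$26,600.00 = R$2,128.00
Total: R$4,936.28 + R$2,128.00 = R$7,064.28

R$7,064.28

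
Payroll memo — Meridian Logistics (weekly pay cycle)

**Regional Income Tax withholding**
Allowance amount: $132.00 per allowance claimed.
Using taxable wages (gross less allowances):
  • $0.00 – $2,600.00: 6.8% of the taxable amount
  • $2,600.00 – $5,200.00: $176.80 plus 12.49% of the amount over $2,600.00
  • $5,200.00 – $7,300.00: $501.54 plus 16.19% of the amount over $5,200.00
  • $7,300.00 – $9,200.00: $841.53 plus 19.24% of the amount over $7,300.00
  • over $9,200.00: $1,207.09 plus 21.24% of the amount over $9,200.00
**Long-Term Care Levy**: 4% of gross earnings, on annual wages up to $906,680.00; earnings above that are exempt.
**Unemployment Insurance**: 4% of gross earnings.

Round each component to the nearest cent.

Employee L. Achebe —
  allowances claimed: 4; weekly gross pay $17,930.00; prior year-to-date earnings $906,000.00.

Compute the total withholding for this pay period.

Regional Income Tax: taxable = $17,930.00 − 4×$132.00 = $17,402.00
  $1,207.09 + 21.24% × ($17,402.00 − $9,200.00) = $1,207.09 + 21.24% × $8,202.00 = $2,949.19
Long-Term Care Levy: cap $906,680.00 − YTD $906,000.00 = $680.00 subject; 4% × $680.00 = $27.20
Unemployment Insurance: 4% × $17,930.00 = $717.20
Total: $2,949.19 + $27.20 + $717.20 = $3,693.59

$3,693.59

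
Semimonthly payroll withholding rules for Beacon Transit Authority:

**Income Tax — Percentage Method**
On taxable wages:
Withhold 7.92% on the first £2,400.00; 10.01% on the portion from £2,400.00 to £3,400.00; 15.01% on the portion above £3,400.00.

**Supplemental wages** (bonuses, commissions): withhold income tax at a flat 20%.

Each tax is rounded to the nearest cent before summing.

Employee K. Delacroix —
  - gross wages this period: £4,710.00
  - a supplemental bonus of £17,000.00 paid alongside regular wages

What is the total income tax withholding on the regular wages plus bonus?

Income Tax: taxable = £4,710.00
  £290.18 + 15.01% × (£4,710.00 − £3,400.00) = £290.18 + 15.01% × £1,310.00 = £486.81
Supplemental (20% flat on bonus): 20% × £17,000.00 = £3,400.00
Total income tax: £486.81 + £3,400.00 = £3,886.81

£3,886.81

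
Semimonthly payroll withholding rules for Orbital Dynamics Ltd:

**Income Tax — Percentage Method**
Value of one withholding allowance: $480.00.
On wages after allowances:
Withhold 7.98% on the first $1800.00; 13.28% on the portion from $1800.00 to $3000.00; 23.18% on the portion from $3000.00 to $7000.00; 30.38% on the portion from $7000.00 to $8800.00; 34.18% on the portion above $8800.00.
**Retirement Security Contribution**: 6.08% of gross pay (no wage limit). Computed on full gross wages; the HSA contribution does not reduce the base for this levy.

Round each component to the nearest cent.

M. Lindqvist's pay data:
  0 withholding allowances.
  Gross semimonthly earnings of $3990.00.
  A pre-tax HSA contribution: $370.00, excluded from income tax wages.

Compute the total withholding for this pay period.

$689.31

Income Tax: taxable = $3990.00 − $370.00 = $3620.00
  $303.00 + 23.18% × ($3620.00 − $3000.00) = $303.00 + 23.18% × $620.00 = $446.72
Retirement Security Contribution: 6.08% × $3990.00 = $242.59
Total: $446.72 + $242.59 = $689.31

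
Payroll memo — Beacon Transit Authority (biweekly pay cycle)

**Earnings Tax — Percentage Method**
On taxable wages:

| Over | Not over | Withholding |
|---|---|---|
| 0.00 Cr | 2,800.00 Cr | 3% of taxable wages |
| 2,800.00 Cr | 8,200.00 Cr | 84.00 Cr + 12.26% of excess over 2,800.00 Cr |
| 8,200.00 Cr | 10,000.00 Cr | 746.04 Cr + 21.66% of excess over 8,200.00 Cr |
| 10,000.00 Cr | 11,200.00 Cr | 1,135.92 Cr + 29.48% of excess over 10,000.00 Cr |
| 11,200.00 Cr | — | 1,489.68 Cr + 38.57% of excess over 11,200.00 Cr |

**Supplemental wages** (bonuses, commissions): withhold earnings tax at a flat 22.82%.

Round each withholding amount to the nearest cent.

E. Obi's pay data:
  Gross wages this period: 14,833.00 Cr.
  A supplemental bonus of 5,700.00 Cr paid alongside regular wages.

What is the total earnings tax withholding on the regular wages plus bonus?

4,191.67 Cr

Earnings Tax: taxable = 14,833.00 Cr
  1,489.68 Cr + 38.57% × (14,833.00 Cr − 11,200.00 Cr) = 1,489.68 Cr + 38.57% × 3,633.00 Cr = 2,890.93 Cr
Supplemental (22.82% flat on bonus): 22.82% × 5,700.00 Cr = 1,300.74 Cr
Total earnings tax: 2,890.93 Cr + 1,300.74 Cr = 4,191.67 Cr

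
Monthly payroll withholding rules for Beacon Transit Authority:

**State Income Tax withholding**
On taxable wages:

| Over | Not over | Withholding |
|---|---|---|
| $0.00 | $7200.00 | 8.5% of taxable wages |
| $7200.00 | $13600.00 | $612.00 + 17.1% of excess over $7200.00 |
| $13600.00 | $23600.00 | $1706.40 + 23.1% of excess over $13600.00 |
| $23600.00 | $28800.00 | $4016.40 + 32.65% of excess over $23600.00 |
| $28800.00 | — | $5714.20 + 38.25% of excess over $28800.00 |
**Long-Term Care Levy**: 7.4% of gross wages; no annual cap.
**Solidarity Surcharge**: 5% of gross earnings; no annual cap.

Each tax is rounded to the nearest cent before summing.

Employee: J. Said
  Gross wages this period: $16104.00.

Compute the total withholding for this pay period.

State Income Tax: taxable = $16104.00
  $1706.40 + 23.1% × ($16104.00 − $13600.00) = $1706.40 + 23.1% × $2504.00 = $2284.82
Long-Term Care Levy: 7.4% × $16104.00 = $1191.70
Solidarity Surcharge: 5% × $16104.00 = $805.20
Total: $2284.82 + $1191.70 + $805.20 = $4281.72

$4281.72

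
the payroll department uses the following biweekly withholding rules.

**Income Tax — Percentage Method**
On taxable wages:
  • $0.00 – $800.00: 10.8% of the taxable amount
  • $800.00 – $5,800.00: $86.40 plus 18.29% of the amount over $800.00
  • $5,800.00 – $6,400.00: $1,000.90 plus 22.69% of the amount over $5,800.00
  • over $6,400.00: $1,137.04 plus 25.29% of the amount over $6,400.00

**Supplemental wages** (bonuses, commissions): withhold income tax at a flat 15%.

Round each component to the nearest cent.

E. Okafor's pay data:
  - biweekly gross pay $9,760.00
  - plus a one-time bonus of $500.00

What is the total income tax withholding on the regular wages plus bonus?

Income Tax: taxable = $9,760.00
  $1,137.04 + 25.29% × ($9,760.00 − $6,400.00) = $1,137.04 + 25.29% × $3,360.00 = $1,986.78
Supplemental (15% flat on bonus): 15% × $500.00 = $75.00
Total income tax: $1,986.78 + $75.00 = $2,061.78

$2,061.78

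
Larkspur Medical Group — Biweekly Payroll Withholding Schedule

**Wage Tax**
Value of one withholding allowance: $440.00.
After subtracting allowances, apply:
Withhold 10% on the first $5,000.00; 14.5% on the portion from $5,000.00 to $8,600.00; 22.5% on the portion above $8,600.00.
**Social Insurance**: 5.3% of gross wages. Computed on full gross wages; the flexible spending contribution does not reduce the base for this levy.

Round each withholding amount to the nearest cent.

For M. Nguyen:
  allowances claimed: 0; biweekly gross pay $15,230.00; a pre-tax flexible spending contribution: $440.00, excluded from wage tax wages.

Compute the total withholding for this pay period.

$3,221.94

Wage Tax: taxable = $15,230.00 − $440.00 = $14,790.00
  $1,022.00 + 22.5% × ($14,790.00 − $8,600.00) = $1,022.00 + 22.5% × $6,190.00 = $2,414.75
Social Insurance: 5.3% × $15,230.00 = $807.19
Total: $2,414.75 + $807.19 = $3,221.94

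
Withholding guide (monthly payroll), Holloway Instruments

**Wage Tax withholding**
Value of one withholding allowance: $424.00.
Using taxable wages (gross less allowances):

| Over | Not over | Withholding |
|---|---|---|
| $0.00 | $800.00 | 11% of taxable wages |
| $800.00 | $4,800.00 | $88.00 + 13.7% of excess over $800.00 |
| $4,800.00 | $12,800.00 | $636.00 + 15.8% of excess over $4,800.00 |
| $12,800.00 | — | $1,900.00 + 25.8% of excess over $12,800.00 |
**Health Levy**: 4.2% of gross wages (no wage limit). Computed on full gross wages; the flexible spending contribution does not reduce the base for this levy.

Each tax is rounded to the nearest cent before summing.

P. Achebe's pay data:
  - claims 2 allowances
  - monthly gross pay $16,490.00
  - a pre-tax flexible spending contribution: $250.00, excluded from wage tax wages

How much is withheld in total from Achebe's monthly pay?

$3,261.32

Wage Tax: taxable = $16,490.00 − $250.00 − 2×$424.00 = $15,392.00
  $1,900.00 + 25.8% × ($15,392.00 − $12,800.00) = $1,900.00 + 25.8% × $2,592.00 = $2,568.74
Health Levy: 4.2% × $16,490.00 = $692.58
Total: $2,568.74 + $692.58 = $3,261.32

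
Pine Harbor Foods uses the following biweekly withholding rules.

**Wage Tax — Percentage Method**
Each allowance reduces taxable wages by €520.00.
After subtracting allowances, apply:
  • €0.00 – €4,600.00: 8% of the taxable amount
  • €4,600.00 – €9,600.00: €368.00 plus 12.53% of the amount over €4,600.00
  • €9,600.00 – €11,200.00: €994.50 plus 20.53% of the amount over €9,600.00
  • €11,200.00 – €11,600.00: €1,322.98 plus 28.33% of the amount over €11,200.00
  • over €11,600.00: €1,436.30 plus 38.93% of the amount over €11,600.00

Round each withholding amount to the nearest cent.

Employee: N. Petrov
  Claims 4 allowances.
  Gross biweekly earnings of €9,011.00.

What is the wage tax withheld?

€660.07

Wage Tax: taxable = €9,011.00 − 4×€520.00 = €6,931.00
  €368.00 + 12.53% × (€6,931.00 − €4,600.00) = €368.00 + 12.53% × €2,331.00 = €660.07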